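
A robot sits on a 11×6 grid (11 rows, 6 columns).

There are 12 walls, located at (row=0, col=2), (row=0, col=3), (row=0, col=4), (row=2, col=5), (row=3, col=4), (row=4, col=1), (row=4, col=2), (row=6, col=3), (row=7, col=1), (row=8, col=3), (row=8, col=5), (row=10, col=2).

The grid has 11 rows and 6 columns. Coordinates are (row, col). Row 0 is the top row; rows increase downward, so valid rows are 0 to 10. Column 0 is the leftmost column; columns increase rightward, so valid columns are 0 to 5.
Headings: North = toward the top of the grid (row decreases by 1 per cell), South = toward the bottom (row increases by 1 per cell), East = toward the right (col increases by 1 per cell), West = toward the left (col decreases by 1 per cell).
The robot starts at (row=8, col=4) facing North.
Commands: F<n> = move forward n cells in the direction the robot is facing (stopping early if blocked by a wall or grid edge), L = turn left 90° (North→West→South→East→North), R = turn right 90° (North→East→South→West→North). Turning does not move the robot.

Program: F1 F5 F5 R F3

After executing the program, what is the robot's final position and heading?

Answer: Final position: (row=4, col=5), facing East

Derivation:
Start: (row=8, col=4), facing North
  F1: move forward 1, now at (row=7, col=4)
  F5: move forward 3/5 (blocked), now at (row=4, col=4)
  F5: move forward 0/5 (blocked), now at (row=4, col=4)
  R: turn right, now facing East
  F3: move forward 1/3 (blocked), now at (row=4, col=5)
Final: (row=4, col=5), facing East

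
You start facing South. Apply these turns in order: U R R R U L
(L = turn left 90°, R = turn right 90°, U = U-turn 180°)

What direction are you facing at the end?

Answer: Final heading: North

Derivation:
Start: South
  U (U-turn (180°)) -> North
  R (right (90° clockwise)) -> East
  R (right (90° clockwise)) -> South
  R (right (90° clockwise)) -> West
  U (U-turn (180°)) -> East
  L (left (90° counter-clockwise)) -> North
Final: North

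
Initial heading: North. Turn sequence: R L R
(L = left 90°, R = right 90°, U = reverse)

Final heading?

Answer: Final heading: East

Derivation:
Start: North
  R (right (90° clockwise)) -> East
  L (left (90° counter-clockwise)) -> North
  R (right (90° clockwise)) -> East
Final: East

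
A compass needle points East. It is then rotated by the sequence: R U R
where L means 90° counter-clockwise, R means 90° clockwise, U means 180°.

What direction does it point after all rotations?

Start: East
  R (right (90° clockwise)) -> South
  U (U-turn (180°)) -> North
  R (right (90° clockwise)) -> East
Final: East

Answer: Final heading: East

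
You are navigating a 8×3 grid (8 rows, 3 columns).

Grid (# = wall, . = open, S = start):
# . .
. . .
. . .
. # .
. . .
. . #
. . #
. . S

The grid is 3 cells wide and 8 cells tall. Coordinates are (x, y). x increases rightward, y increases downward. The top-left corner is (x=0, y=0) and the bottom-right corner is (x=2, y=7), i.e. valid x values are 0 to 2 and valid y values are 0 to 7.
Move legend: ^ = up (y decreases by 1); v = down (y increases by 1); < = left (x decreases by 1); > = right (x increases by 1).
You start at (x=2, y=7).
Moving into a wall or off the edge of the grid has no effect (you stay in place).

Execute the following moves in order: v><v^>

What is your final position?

Answer: Final position: (x=1, y=6)

Derivation:
Start: (x=2, y=7)
  v (down): blocked, stay at (x=2, y=7)
  > (right): blocked, stay at (x=2, y=7)
  < (left): (x=2, y=7) -> (x=1, y=7)
  v (down): blocked, stay at (x=1, y=7)
  ^ (up): (x=1, y=7) -> (x=1, y=6)
  > (right): blocked, stay at (x=1, y=6)
Final: (x=1, y=6)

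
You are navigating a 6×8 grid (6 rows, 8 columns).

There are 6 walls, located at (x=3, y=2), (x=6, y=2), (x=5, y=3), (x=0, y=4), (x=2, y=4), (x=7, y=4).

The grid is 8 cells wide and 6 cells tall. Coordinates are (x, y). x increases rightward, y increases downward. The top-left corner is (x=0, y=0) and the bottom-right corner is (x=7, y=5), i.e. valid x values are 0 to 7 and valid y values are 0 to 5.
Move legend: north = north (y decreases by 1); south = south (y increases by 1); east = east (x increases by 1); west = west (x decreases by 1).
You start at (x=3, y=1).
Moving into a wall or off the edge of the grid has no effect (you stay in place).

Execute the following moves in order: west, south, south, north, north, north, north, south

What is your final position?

Answer: Final position: (x=2, y=1)

Derivation:
Start: (x=3, y=1)
  west (west): (x=3, y=1) -> (x=2, y=1)
  south (south): (x=2, y=1) -> (x=2, y=2)
  south (south): (x=2, y=2) -> (x=2, y=3)
  north (north): (x=2, y=3) -> (x=2, y=2)
  north (north): (x=2, y=2) -> (x=2, y=1)
  north (north): (x=2, y=1) -> (x=2, y=0)
  north (north): blocked, stay at (x=2, y=0)
  south (south): (x=2, y=0) -> (x=2, y=1)
Final: (x=2, y=1)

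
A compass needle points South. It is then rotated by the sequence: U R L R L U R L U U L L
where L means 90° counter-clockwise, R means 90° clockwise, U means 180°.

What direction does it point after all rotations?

Answer: Final heading: North

Derivation:
Start: South
  U (U-turn (180°)) -> North
  R (right (90° clockwise)) -> East
  L (left (90° counter-clockwise)) -> North
  R (right (90° clockwise)) -> East
  L (left (90° counter-clockwise)) -> North
  U (U-turn (180°)) -> South
  R (right (90° clockwise)) -> West
  L (left (90° counter-clockwise)) -> South
  U (U-turn (180°)) -> North
  U (U-turn (180°)) -> South
  L (left (90° counter-clockwise)) -> East
  L (left (90° counter-clockwise)) -> North
Final: North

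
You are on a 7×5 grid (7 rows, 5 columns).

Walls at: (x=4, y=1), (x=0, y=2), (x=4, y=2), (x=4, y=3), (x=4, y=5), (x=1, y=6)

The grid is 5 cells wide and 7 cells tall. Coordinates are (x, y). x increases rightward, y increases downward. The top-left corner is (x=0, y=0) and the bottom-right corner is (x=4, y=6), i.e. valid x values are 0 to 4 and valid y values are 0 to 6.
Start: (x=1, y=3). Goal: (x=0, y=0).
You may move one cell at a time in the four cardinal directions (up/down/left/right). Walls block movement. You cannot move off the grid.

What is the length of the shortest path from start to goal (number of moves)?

BFS from (x=1, y=3) until reaching (x=0, y=0):
  Distance 0: (x=1, y=3)
  Distance 1: (x=1, y=2), (x=0, y=3), (x=2, y=3), (x=1, y=4)
  Distance 2: (x=1, y=1), (x=2, y=2), (x=3, y=3), (x=0, y=4), (x=2, y=4), (x=1, y=5)
  Distance 3: (x=1, y=0), (x=0, y=1), (x=2, y=1), (x=3, y=2), (x=3, y=4), (x=0, y=5), (x=2, y=5)
  Distance 4: (x=0, y=0), (x=2, y=0), (x=3, y=1), (x=4, y=4), (x=3, y=5), (x=0, y=6), (x=2, y=6)  <- goal reached here
One shortest path (4 moves): (x=1, y=3) -> (x=1, y=2) -> (x=1, y=1) -> (x=0, y=1) -> (x=0, y=0)

Answer: Shortest path length: 4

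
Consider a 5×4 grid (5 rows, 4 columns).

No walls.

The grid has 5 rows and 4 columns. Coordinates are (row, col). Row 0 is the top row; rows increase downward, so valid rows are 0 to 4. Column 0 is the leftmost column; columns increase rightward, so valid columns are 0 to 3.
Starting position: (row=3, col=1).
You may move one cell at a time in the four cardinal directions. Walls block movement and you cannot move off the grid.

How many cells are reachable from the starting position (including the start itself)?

Answer: Reachable cells: 20

Derivation:
BFS flood-fill from (row=3, col=1):
  Distance 0: (row=3, col=1)
  Distance 1: (row=2, col=1), (row=3, col=0), (row=3, col=2), (row=4, col=1)
  Distance 2: (row=1, col=1), (row=2, col=0), (row=2, col=2), (row=3, col=3), (row=4, col=0), (row=4, col=2)
  Distance 3: (row=0, col=1), (row=1, col=0), (row=1, col=2), (row=2, col=3), (row=4, col=3)
  Distance 4: (row=0, col=0), (row=0, col=2), (row=1, col=3)
  Distance 5: (row=0, col=3)
Total reachable: 20 (grid has 20 open cells total)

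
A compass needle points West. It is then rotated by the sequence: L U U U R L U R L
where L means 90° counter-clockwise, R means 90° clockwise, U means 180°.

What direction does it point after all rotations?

Answer: Final heading: South

Derivation:
Start: West
  L (left (90° counter-clockwise)) -> South
  U (U-turn (180°)) -> North
  U (U-turn (180°)) -> South
  U (U-turn (180°)) -> North
  R (right (90° clockwise)) -> East
  L (left (90° counter-clockwise)) -> North
  U (U-turn (180°)) -> South
  R (right (90° clockwise)) -> West
  L (left (90° counter-clockwise)) -> South
Final: South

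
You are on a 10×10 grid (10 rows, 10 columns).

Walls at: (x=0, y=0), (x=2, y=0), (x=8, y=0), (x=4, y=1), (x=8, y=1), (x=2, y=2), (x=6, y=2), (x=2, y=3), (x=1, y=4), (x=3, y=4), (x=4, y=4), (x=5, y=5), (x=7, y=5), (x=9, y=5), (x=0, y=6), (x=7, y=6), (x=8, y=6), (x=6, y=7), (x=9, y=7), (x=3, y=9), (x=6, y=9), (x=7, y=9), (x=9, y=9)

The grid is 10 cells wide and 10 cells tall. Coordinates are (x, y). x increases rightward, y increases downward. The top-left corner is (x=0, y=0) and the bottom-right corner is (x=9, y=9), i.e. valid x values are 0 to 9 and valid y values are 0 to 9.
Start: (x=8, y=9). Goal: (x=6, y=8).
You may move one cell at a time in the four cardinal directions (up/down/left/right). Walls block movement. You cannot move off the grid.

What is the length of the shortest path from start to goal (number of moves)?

BFS from (x=8, y=9) until reaching (x=6, y=8):
  Distance 0: (x=8, y=9)
  Distance 1: (x=8, y=8)
  Distance 2: (x=8, y=7), (x=7, y=8), (x=9, y=8)
  Distance 3: (x=7, y=7), (x=6, y=8)  <- goal reached here
One shortest path (3 moves): (x=8, y=9) -> (x=8, y=8) -> (x=7, y=8) -> (x=6, y=8)

Answer: Shortest path length: 3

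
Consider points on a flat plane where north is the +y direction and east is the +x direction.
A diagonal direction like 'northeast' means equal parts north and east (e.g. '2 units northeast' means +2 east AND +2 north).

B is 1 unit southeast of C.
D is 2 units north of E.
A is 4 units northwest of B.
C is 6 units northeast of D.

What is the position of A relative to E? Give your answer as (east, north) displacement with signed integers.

Place E at the origin (east=0, north=0).
  D is 2 units north of E: delta (east=+0, north=+2); D at (east=0, north=2).
  C is 6 units northeast of D: delta (east=+6, north=+6); C at (east=6, north=8).
  B is 1 unit southeast of C: delta (east=+1, north=-1); B at (east=7, north=7).
  A is 4 units northwest of B: delta (east=-4, north=+4); A at (east=3, north=11).
Therefore A relative to E: (east=3, north=11).

Answer: A is at (east=3, north=11) relative to E.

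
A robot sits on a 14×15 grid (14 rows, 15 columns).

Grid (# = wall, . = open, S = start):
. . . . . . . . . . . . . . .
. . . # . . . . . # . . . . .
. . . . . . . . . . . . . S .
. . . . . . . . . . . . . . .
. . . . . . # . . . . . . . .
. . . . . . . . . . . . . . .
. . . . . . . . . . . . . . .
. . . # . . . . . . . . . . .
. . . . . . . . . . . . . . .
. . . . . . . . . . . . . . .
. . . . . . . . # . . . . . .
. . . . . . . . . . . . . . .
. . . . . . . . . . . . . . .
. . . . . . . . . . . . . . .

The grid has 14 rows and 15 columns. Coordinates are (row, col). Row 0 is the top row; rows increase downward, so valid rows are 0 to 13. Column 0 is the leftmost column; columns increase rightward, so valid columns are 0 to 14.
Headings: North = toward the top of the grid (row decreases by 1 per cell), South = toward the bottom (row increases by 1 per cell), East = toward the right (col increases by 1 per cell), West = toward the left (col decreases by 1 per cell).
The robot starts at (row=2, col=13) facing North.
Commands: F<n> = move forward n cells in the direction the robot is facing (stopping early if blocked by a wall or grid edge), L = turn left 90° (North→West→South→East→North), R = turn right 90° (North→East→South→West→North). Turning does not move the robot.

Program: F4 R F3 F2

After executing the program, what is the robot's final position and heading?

Answer: Final position: (row=0, col=14), facing East

Derivation:
Start: (row=2, col=13), facing North
  F4: move forward 2/4 (blocked), now at (row=0, col=13)
  R: turn right, now facing East
  F3: move forward 1/3 (blocked), now at (row=0, col=14)
  F2: move forward 0/2 (blocked), now at (row=0, col=14)
Final: (row=0, col=14), facing East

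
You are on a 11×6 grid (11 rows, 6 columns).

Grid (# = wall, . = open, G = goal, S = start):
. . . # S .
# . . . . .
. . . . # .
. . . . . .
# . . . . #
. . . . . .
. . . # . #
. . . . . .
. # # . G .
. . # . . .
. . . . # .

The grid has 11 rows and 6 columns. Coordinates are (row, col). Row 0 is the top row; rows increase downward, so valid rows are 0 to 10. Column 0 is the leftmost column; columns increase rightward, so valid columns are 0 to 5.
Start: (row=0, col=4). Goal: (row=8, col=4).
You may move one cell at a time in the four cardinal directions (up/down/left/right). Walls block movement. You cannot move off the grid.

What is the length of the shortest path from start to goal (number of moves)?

Answer: Shortest path length: 10

Derivation:
BFS from (row=0, col=4) until reaching (row=8, col=4):
  Distance 0: (row=0, col=4)
  Distance 1: (row=0, col=5), (row=1, col=4)
  Distance 2: (row=1, col=3), (row=1, col=5)
  Distance 3: (row=1, col=2), (row=2, col=3), (row=2, col=5)
  Distance 4: (row=0, col=2), (row=1, col=1), (row=2, col=2), (row=3, col=3), (row=3, col=5)
  Distance 5: (row=0, col=1), (row=2, col=1), (row=3, col=2), (row=3, col=4), (row=4, col=3)
  Distance 6: (row=0, col=0), (row=2, col=0), (row=3, col=1), (row=4, col=2), (row=4, col=4), (row=5, col=3)
  Distance 7: (row=3, col=0), (row=4, col=1), (row=5, col=2), (row=5, col=4)
  Distance 8: (row=5, col=1), (row=5, col=5), (row=6, col=2), (row=6, col=4)
  Distance 9: (row=5, col=0), (row=6, col=1), (row=7, col=2), (row=7, col=4)
  Distance 10: (row=6, col=0), (row=7, col=1), (row=7, col=3), (row=7, col=5), (row=8, col=4)  <- goal reached here
One shortest path (10 moves): (row=0, col=4) -> (row=0, col=5) -> (row=1, col=5) -> (row=2, col=5) -> (row=3, col=5) -> (row=3, col=4) -> (row=4, col=4) -> (row=5, col=4) -> (row=6, col=4) -> (row=7, col=4) -> (row=8, col=4)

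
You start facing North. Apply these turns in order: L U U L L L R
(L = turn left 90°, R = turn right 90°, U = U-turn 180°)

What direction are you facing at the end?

Start: North
  L (left (90° counter-clockwise)) -> West
  U (U-turn (180°)) -> East
  U (U-turn (180°)) -> West
  L (left (90° counter-clockwise)) -> South
  L (left (90° counter-clockwise)) -> East
  L (left (90° counter-clockwise)) -> North
  R (right (90° clockwise)) -> East
Final: East

Answer: Final heading: East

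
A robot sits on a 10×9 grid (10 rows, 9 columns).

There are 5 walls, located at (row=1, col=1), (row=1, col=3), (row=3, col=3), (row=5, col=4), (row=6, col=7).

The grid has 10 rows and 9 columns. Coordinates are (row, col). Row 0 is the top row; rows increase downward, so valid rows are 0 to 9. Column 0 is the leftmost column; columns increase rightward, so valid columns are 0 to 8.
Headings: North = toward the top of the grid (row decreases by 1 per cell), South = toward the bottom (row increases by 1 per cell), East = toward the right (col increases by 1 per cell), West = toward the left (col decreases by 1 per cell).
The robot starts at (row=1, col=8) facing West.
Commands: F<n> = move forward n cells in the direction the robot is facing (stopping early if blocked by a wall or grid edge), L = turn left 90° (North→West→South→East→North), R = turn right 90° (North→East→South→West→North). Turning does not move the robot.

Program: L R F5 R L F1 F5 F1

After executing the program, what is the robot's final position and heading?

Start: (row=1, col=8), facing West
  L: turn left, now facing South
  R: turn right, now facing West
  F5: move forward 4/5 (blocked), now at (row=1, col=4)
  R: turn right, now facing North
  L: turn left, now facing West
  F1: move forward 0/1 (blocked), now at (row=1, col=4)
  F5: move forward 0/5 (blocked), now at (row=1, col=4)
  F1: move forward 0/1 (blocked), now at (row=1, col=4)
Final: (row=1, col=4), facing West

Answer: Final position: (row=1, col=4), facing West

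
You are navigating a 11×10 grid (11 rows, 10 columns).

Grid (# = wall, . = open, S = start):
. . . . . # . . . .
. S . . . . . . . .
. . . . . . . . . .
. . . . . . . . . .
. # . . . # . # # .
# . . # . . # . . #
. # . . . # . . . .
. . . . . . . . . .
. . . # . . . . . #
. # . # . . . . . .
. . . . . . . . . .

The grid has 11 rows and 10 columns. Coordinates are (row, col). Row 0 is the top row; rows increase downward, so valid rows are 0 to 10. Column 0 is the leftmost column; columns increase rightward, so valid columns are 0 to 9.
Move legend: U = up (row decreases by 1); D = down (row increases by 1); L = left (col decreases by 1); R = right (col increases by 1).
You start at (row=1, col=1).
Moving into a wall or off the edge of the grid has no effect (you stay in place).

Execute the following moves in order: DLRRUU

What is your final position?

Answer: Final position: (row=0, col=2)

Derivation:
Start: (row=1, col=1)
  D (down): (row=1, col=1) -> (row=2, col=1)
  L (left): (row=2, col=1) -> (row=2, col=0)
  R (right): (row=2, col=0) -> (row=2, col=1)
  R (right): (row=2, col=1) -> (row=2, col=2)
  U (up): (row=2, col=2) -> (row=1, col=2)
  U (up): (row=1, col=2) -> (row=0, col=2)
Final: (row=0, col=2)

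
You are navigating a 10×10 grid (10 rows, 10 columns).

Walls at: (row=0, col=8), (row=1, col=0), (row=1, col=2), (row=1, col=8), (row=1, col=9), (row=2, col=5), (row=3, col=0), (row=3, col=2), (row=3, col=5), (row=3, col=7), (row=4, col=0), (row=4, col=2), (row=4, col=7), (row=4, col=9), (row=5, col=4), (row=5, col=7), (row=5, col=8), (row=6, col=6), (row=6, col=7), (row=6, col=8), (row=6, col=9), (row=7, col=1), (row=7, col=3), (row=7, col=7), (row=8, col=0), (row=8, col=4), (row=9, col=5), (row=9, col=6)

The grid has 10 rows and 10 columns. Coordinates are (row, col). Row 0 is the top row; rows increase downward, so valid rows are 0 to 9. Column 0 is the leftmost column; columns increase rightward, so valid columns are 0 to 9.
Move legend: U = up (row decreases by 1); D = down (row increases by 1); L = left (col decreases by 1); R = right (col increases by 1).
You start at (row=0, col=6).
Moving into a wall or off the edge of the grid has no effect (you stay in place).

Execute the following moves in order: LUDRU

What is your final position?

Start: (row=0, col=6)
  L (left): (row=0, col=6) -> (row=0, col=5)
  U (up): blocked, stay at (row=0, col=5)
  D (down): (row=0, col=5) -> (row=1, col=5)
  R (right): (row=1, col=5) -> (row=1, col=6)
  U (up): (row=1, col=6) -> (row=0, col=6)
Final: (row=0, col=6)

Answer: Final position: (row=0, col=6)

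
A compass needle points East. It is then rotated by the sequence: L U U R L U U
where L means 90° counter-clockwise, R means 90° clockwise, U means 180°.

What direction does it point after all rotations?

Answer: Final heading: North

Derivation:
Start: East
  L (left (90° counter-clockwise)) -> North
  U (U-turn (180°)) -> South
  U (U-turn (180°)) -> North
  R (right (90° clockwise)) -> East
  L (left (90° counter-clockwise)) -> North
  U (U-turn (180°)) -> South
  U (U-turn (180°)) -> North
Final: North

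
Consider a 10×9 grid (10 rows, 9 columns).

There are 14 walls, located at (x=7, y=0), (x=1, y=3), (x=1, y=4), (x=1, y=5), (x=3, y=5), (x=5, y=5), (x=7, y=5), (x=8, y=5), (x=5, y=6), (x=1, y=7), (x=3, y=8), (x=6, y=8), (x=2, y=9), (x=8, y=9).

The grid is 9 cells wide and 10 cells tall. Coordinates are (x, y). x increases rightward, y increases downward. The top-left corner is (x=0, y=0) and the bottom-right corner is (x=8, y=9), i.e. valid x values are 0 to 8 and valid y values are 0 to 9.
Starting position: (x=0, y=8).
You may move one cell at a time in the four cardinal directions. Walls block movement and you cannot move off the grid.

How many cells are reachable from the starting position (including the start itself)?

BFS flood-fill from (x=0, y=8):
  Distance 0: (x=0, y=8)
  Distance 1: (x=0, y=7), (x=1, y=8), (x=0, y=9)
  Distance 2: (x=0, y=6), (x=2, y=8), (x=1, y=9)
  Distance 3: (x=0, y=5), (x=1, y=6), (x=2, y=7)
  Distance 4: (x=0, y=4), (x=2, y=6), (x=3, y=7)
  Distance 5: (x=0, y=3), (x=2, y=5), (x=3, y=6), (x=4, y=7)
  Distance 6: (x=0, y=2), (x=2, y=4), (x=4, y=6), (x=5, y=7), (x=4, y=8)
  Distance 7: (x=0, y=1), (x=1, y=2), (x=2, y=3), (x=3, y=4), (x=4, y=5), (x=6, y=7), (x=5, y=8), (x=4, y=9)
  Distance 8: (x=0, y=0), (x=1, y=1), (x=2, y=2), (x=3, y=3), (x=4, y=4), (x=6, y=6), (x=7, y=7), (x=3, y=9), (x=5, y=9)
  Distance 9: (x=1, y=0), (x=2, y=1), (x=3, y=2), (x=4, y=3), (x=5, y=4), (x=6, y=5), (x=7, y=6), (x=8, y=7), (x=7, y=8), (x=6, y=9)
  Distance 10: (x=2, y=0), (x=3, y=1), (x=4, y=2), (x=5, y=3), (x=6, y=4), (x=8, y=6), (x=8, y=8), (x=7, y=9)
  Distance 11: (x=3, y=0), (x=4, y=1), (x=5, y=2), (x=6, y=3), (x=7, y=4)
  Distance 12: (x=4, y=0), (x=5, y=1), (x=6, y=2), (x=7, y=3), (x=8, y=4)
  Distance 13: (x=5, y=0), (x=6, y=1), (x=7, y=2), (x=8, y=3)
  Distance 14: (x=6, y=0), (x=7, y=1), (x=8, y=2)
  Distance 15: (x=8, y=1)
  Distance 16: (x=8, y=0)
Total reachable: 76 (grid has 76 open cells total)

Answer: Reachable cells: 76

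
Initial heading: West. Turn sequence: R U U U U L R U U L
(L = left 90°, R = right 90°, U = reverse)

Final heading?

Answer: Final heading: West

Derivation:
Start: West
  R (right (90° clockwise)) -> North
  U (U-turn (180°)) -> South
  U (U-turn (180°)) -> North
  U (U-turn (180°)) -> South
  U (U-turn (180°)) -> North
  L (left (90° counter-clockwise)) -> West
  R (right (90° clockwise)) -> North
  U (U-turn (180°)) -> South
  U (U-turn (180°)) -> North
  L (left (90° counter-clockwise)) -> West
Final: West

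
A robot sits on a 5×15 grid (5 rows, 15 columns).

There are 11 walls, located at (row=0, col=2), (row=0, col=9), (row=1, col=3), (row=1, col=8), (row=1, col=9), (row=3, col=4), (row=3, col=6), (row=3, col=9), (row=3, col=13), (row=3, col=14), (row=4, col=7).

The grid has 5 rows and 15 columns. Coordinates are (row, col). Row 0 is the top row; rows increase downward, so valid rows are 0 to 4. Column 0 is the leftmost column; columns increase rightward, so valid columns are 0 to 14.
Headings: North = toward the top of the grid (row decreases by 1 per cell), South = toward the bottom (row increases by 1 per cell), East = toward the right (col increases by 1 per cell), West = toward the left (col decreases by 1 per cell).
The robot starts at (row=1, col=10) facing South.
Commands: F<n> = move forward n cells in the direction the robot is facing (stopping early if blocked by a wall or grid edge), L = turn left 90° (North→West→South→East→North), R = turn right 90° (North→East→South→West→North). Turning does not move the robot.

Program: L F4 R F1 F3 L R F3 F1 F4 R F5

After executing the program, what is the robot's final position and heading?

Start: (row=1, col=10), facing South
  L: turn left, now facing East
  F4: move forward 4, now at (row=1, col=14)
  R: turn right, now facing South
  F1: move forward 1, now at (row=2, col=14)
  F3: move forward 0/3 (blocked), now at (row=2, col=14)
  L: turn left, now facing East
  R: turn right, now facing South
  F3: move forward 0/3 (blocked), now at (row=2, col=14)
  F1: move forward 0/1 (blocked), now at (row=2, col=14)
  F4: move forward 0/4 (blocked), now at (row=2, col=14)
  R: turn right, now facing West
  F5: move forward 5, now at (row=2, col=9)
Final: (row=2, col=9), facing West

Answer: Final position: (row=2, col=9), facing West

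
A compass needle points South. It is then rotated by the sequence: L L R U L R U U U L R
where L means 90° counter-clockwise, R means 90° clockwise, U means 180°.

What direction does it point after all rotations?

Start: South
  L (left (90° counter-clockwise)) -> East
  L (left (90° counter-clockwise)) -> North
  R (right (90° clockwise)) -> East
  U (U-turn (180°)) -> West
  L (left (90° counter-clockwise)) -> South
  R (right (90° clockwise)) -> West
  U (U-turn (180°)) -> East
  U (U-turn (180°)) -> West
  U (U-turn (180°)) -> East
  L (left (90° counter-clockwise)) -> North
  R (right (90° clockwise)) -> East
Final: East

Answer: Final heading: East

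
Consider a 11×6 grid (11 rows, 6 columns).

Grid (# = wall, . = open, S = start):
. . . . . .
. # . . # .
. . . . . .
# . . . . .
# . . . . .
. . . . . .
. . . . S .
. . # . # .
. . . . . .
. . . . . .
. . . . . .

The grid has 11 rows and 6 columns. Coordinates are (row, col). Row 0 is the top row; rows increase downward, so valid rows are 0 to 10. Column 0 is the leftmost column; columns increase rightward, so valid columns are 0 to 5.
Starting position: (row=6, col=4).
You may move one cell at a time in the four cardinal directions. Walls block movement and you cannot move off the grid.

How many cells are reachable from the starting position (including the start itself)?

Answer: Reachable cells: 60

Derivation:
BFS flood-fill from (row=6, col=4):
  Distance 0: (row=6, col=4)
  Distance 1: (row=5, col=4), (row=6, col=3), (row=6, col=5)
  Distance 2: (row=4, col=4), (row=5, col=3), (row=5, col=5), (row=6, col=2), (row=7, col=3), (row=7, col=5)
  Distance 3: (row=3, col=4), (row=4, col=3), (row=4, col=5), (row=5, col=2), (row=6, col=1), (row=8, col=3), (row=8, col=5)
  Distance 4: (row=2, col=4), (row=3, col=3), (row=3, col=5), (row=4, col=2), (row=5, col=1), (row=6, col=0), (row=7, col=1), (row=8, col=2), (row=8, col=4), (row=9, col=3), (row=9, col=5)
  Distance 5: (row=2, col=3), (row=2, col=5), (row=3, col=2), (row=4, col=1), (row=5, col=0), (row=7, col=0), (row=8, col=1), (row=9, col=2), (row=9, col=4), (row=10, col=3), (row=10, col=5)
  Distance 6: (row=1, col=3), (row=1, col=5), (row=2, col=2), (row=3, col=1), (row=8, col=0), (row=9, col=1), (row=10, col=2), (row=10, col=4)
  Distance 7: (row=0, col=3), (row=0, col=5), (row=1, col=2), (row=2, col=1), (row=9, col=0), (row=10, col=1)
  Distance 8: (row=0, col=2), (row=0, col=4), (row=2, col=0), (row=10, col=0)
  Distance 9: (row=0, col=1), (row=1, col=0)
  Distance 10: (row=0, col=0)
Total reachable: 60 (grid has 60 open cells total)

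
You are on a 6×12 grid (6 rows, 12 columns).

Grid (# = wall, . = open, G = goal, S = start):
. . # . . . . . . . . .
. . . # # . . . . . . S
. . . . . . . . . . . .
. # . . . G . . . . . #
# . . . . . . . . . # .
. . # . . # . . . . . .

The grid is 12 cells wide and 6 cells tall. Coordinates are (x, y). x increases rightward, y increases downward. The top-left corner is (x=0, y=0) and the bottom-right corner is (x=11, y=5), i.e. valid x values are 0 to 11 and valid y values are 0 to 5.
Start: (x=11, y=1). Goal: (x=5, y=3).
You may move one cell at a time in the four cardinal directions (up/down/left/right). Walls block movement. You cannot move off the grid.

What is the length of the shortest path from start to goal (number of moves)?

Answer: Shortest path length: 8

Derivation:
BFS from (x=11, y=1) until reaching (x=5, y=3):
  Distance 0: (x=11, y=1)
  Distance 1: (x=11, y=0), (x=10, y=1), (x=11, y=2)
  Distance 2: (x=10, y=0), (x=9, y=1), (x=10, y=2)
  Distance 3: (x=9, y=0), (x=8, y=1), (x=9, y=2), (x=10, y=3)
  Distance 4: (x=8, y=0), (x=7, y=1), (x=8, y=2), (x=9, y=3)
  Distance 5: (x=7, y=0), (x=6, y=1), (x=7, y=2), (x=8, y=3), (x=9, y=4)
  Distance 6: (x=6, y=0), (x=5, y=1), (x=6, y=2), (x=7, y=3), (x=8, y=4), (x=9, y=5)
  Distance 7: (x=5, y=0), (x=5, y=2), (x=6, y=3), (x=7, y=4), (x=8, y=5), (x=10, y=5)
  Distance 8: (x=4, y=0), (x=4, y=2), (x=5, y=3), (x=6, y=4), (x=7, y=5), (x=11, y=5)  <- goal reached here
One shortest path (8 moves): (x=11, y=1) -> (x=10, y=1) -> (x=9, y=1) -> (x=8, y=1) -> (x=7, y=1) -> (x=6, y=1) -> (x=5, y=1) -> (x=5, y=2) -> (x=5, y=3)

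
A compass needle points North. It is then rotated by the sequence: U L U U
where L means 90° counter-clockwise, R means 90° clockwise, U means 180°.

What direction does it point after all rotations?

Answer: Final heading: East

Derivation:
Start: North
  U (U-turn (180°)) -> South
  L (left (90° counter-clockwise)) -> East
  U (U-turn (180°)) -> West
  U (U-turn (180°)) -> East
Final: East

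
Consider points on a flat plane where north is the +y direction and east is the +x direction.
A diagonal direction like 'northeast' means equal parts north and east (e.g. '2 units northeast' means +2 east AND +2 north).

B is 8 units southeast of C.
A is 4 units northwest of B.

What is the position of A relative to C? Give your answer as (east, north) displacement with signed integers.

Answer: A is at (east=4, north=-4) relative to C.

Derivation:
Place C at the origin (east=0, north=0).
  B is 8 units southeast of C: delta (east=+8, north=-8); B at (east=8, north=-8).
  A is 4 units northwest of B: delta (east=-4, north=+4); A at (east=4, north=-4).
Therefore A relative to C: (east=4, north=-4).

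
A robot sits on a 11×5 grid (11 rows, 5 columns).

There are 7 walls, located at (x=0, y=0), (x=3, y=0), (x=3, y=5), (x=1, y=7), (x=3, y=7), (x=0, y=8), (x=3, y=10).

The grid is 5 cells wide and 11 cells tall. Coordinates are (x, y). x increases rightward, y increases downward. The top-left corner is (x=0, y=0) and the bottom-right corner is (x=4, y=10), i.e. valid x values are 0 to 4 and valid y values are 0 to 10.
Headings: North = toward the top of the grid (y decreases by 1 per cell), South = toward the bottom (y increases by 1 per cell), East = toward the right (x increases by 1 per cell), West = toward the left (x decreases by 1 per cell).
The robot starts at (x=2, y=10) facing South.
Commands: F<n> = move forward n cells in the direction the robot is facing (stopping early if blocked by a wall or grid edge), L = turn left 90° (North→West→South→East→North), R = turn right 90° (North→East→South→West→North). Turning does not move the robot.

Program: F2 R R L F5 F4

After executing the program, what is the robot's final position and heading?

Start: (x=2, y=10), facing South
  F2: move forward 0/2 (blocked), now at (x=2, y=10)
  R: turn right, now facing West
  R: turn right, now facing North
  L: turn left, now facing West
  F5: move forward 2/5 (blocked), now at (x=0, y=10)
  F4: move forward 0/4 (blocked), now at (x=0, y=10)
Final: (x=0, y=10), facing West

Answer: Final position: (x=0, y=10), facing West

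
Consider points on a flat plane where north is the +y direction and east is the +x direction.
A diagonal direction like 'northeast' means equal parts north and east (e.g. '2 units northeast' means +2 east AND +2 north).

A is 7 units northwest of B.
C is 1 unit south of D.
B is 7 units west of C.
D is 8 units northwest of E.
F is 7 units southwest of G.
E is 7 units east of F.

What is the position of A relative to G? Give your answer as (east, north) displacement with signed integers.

Place G at the origin (east=0, north=0).
  F is 7 units southwest of G: delta (east=-7, north=-7); F at (east=-7, north=-7).
  E is 7 units east of F: delta (east=+7, north=+0); E at (east=0, north=-7).
  D is 8 units northwest of E: delta (east=-8, north=+8); D at (east=-8, north=1).
  C is 1 unit south of D: delta (east=+0, north=-1); C at (east=-8, north=0).
  B is 7 units west of C: delta (east=-7, north=+0); B at (east=-15, north=0).
  A is 7 units northwest of B: delta (east=-7, north=+7); A at (east=-22, north=7).
Therefore A relative to G: (east=-22, north=7).

Answer: A is at (east=-22, north=7) relative to G.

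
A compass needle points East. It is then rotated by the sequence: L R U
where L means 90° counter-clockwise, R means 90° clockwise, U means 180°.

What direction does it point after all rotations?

Start: East
  L (left (90° counter-clockwise)) -> North
  R (right (90° clockwise)) -> East
  U (U-turn (180°)) -> West
Final: West

Answer: Final heading: West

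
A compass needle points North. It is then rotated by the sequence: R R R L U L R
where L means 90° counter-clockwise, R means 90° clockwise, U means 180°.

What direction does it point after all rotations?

Start: North
  R (right (90° clockwise)) -> East
  R (right (90° clockwise)) -> South
  R (right (90° clockwise)) -> West
  L (left (90° counter-clockwise)) -> South
  U (U-turn (180°)) -> North
  L (left (90° counter-clockwise)) -> West
  R (right (90° clockwise)) -> North
Final: North

Answer: Final heading: North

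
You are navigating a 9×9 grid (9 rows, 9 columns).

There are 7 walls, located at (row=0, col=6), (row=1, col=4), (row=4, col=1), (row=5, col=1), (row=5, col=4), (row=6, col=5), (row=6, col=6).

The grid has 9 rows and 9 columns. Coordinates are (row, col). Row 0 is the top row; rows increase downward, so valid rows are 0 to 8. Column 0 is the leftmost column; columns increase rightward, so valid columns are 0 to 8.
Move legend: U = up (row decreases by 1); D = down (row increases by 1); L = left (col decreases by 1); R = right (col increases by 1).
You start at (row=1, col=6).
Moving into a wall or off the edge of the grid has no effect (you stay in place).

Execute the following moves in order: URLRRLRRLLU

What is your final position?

Start: (row=1, col=6)
  U (up): blocked, stay at (row=1, col=6)
  R (right): (row=1, col=6) -> (row=1, col=7)
  L (left): (row=1, col=7) -> (row=1, col=6)
  R (right): (row=1, col=6) -> (row=1, col=7)
  R (right): (row=1, col=7) -> (row=1, col=8)
  L (left): (row=1, col=8) -> (row=1, col=7)
  R (right): (row=1, col=7) -> (row=1, col=8)
  R (right): blocked, stay at (row=1, col=8)
  L (left): (row=1, col=8) -> (row=1, col=7)
  L (left): (row=1, col=7) -> (row=1, col=6)
  U (up): blocked, stay at (row=1, col=6)
Final: (row=1, col=6)

Answer: Final position: (row=1, col=6)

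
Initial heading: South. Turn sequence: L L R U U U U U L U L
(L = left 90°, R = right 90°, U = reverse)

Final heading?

Start: South
  L (left (90° counter-clockwise)) -> East
  L (left (90° counter-clockwise)) -> North
  R (right (90° clockwise)) -> East
  U (U-turn (180°)) -> West
  U (U-turn (180°)) -> East
  U (U-turn (180°)) -> West
  U (U-turn (180°)) -> East
  U (U-turn (180°)) -> West
  L (left (90° counter-clockwise)) -> South
  U (U-turn (180°)) -> North
  L (left (90° counter-clockwise)) -> West
Final: West

Answer: Final heading: West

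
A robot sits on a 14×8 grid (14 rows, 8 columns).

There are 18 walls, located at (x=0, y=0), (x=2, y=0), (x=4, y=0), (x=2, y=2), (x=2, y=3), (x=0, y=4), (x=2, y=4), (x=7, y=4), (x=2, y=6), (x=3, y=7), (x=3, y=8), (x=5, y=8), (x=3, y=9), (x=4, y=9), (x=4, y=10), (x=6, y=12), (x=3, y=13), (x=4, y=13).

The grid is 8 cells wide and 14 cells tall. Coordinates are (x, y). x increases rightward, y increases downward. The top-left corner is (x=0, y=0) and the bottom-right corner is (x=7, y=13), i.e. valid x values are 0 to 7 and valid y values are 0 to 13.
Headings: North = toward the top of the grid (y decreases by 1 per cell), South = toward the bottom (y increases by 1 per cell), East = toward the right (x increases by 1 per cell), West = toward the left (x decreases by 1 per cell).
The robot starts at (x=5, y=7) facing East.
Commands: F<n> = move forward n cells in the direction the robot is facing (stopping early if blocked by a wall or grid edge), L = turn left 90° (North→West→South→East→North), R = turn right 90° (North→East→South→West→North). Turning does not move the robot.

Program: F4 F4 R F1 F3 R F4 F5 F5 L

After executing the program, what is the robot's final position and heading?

Answer: Final position: (x=0, y=11), facing South

Derivation:
Start: (x=5, y=7), facing East
  F4: move forward 2/4 (blocked), now at (x=7, y=7)
  F4: move forward 0/4 (blocked), now at (x=7, y=7)
  R: turn right, now facing South
  F1: move forward 1, now at (x=7, y=8)
  F3: move forward 3, now at (x=7, y=11)
  R: turn right, now facing West
  F4: move forward 4, now at (x=3, y=11)
  F5: move forward 3/5 (blocked), now at (x=0, y=11)
  F5: move forward 0/5 (blocked), now at (x=0, y=11)
  L: turn left, now facing South
Final: (x=0, y=11), facing South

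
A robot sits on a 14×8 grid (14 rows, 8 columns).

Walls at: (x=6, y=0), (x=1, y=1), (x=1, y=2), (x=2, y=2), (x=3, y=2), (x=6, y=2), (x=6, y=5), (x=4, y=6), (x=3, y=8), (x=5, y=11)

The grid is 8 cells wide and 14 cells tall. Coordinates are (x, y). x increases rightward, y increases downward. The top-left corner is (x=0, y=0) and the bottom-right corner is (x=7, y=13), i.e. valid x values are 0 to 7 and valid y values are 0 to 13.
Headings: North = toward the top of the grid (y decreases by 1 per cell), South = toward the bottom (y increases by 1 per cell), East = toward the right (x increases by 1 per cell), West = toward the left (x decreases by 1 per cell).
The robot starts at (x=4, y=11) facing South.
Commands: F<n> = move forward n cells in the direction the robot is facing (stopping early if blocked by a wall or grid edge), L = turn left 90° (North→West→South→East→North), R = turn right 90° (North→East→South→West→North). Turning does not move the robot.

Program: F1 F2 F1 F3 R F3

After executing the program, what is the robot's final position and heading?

Start: (x=4, y=11), facing South
  F1: move forward 1, now at (x=4, y=12)
  F2: move forward 1/2 (blocked), now at (x=4, y=13)
  F1: move forward 0/1 (blocked), now at (x=4, y=13)
  F3: move forward 0/3 (blocked), now at (x=4, y=13)
  R: turn right, now facing West
  F3: move forward 3, now at (x=1, y=13)
Final: (x=1, y=13), facing West

Answer: Final position: (x=1, y=13), facing West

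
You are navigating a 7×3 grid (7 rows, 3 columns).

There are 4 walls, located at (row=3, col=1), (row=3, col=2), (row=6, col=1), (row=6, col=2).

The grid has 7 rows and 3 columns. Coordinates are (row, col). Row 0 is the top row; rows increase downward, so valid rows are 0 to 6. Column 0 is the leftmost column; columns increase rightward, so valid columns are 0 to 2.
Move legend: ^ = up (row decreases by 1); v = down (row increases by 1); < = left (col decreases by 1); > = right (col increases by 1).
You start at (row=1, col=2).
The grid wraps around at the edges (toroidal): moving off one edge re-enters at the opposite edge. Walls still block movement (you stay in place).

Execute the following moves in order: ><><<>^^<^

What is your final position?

Answer: Final position: (row=0, col=1)

Derivation:
Start: (row=1, col=2)
  > (right): (row=1, col=2) -> (row=1, col=0)
  < (left): (row=1, col=0) -> (row=1, col=2)
  > (right): (row=1, col=2) -> (row=1, col=0)
  < (left): (row=1, col=0) -> (row=1, col=2)
  < (left): (row=1, col=2) -> (row=1, col=1)
  > (right): (row=1, col=1) -> (row=1, col=2)
  ^ (up): (row=1, col=2) -> (row=0, col=2)
  ^ (up): blocked, stay at (row=0, col=2)
  < (left): (row=0, col=2) -> (row=0, col=1)
  ^ (up): blocked, stay at (row=0, col=1)
Final: (row=0, col=1)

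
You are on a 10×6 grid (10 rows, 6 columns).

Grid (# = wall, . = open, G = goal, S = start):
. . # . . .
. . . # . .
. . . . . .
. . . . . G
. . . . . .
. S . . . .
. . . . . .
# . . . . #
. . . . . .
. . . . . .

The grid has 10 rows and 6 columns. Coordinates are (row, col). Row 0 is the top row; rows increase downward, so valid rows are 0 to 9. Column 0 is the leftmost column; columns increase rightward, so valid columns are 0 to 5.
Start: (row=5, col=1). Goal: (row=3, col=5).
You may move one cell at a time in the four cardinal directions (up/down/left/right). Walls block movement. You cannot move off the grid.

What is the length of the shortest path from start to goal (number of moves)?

Answer: Shortest path length: 6

Derivation:
BFS from (row=5, col=1) until reaching (row=3, col=5):
  Distance 0: (row=5, col=1)
  Distance 1: (row=4, col=1), (row=5, col=0), (row=5, col=2), (row=6, col=1)
  Distance 2: (row=3, col=1), (row=4, col=0), (row=4, col=2), (row=5, col=3), (row=6, col=0), (row=6, col=2), (row=7, col=1)
  Distance 3: (row=2, col=1), (row=3, col=0), (row=3, col=2), (row=4, col=3), (row=5, col=4), (row=6, col=3), (row=7, col=2), (row=8, col=1)
  Distance 4: (row=1, col=1), (row=2, col=0), (row=2, col=2), (row=3, col=3), (row=4, col=4), (row=5, col=5), (row=6, col=4), (row=7, col=3), (row=8, col=0), (row=8, col=2), (row=9, col=1)
  Distance 5: (row=0, col=1), (row=1, col=0), (row=1, col=2), (row=2, col=3), (row=3, col=4), (row=4, col=5), (row=6, col=5), (row=7, col=4), (row=8, col=3), (row=9, col=0), (row=9, col=2)
  Distance 6: (row=0, col=0), (row=2, col=4), (row=3, col=5), (row=8, col=4), (row=9, col=3)  <- goal reached here
One shortest path (6 moves): (row=5, col=1) -> (row=5, col=2) -> (row=5, col=3) -> (row=5, col=4) -> (row=5, col=5) -> (row=4, col=5) -> (row=3, col=5)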